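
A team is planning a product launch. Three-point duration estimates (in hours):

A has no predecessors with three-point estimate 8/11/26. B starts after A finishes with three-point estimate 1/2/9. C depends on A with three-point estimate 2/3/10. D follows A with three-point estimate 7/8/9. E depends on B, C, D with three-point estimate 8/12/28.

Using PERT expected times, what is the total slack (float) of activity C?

4 hours

te_A = (8 + 4·11 + 26)/6 = 78/6 = 13
te_B = (1 + 4·2 + 9)/6 = 18/6 = 3
te_C = (2 + 4·3 + 10)/6 = 24/6 = 4
te_D = (7 + 4·8 + 9)/6 = 48/6 = 8
te_E = (8 + 4·12 + 28)/6 = 84/6 = 14

Forward pass:
ES_A = 0; EF_A = 13
ES_B = 13; EF_B = 13+3 = 16
ES_C = 13; EF_C = 13+4 = 17
ES_D = 13; EF_D = 13+8 = 21
ES_E = max(EF_B=16, EF_C=17, EF_D=21) = 21; EF_E = 21+14 = 35
Expected project duration μ = 35 hours. Critical path: A → D → E.

Backward pass:
LF_E = 35; LS_E = 35−14 = 21
LF_D = LS_E = 21; LS_D = 21−8 = 13
LF_C = LS_E = 21; LS_C = 21−4 = 17
LF_B = LS_E = 21; LS_B = 21−3 = 18
LF_A = min(LS_B=18, LS_C=17, LS_D=13) = 13; LS_A = 13−13 = 0
Slack_C = LS_C − ES_C = 17 − 13 = 4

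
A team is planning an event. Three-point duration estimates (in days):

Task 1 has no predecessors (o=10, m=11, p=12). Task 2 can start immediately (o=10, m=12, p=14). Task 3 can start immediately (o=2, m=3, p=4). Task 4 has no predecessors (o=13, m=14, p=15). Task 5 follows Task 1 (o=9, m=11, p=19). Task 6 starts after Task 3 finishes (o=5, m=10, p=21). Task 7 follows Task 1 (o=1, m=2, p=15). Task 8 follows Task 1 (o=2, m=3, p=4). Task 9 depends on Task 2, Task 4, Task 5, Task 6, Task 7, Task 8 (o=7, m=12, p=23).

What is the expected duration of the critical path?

te_Task 1 = (10 + 4·11 + 12)/6 = 66/6 = 11
te_Task 2 = (10 + 4·12 + 14)/6 = 72/6 = 12
te_Task 3 = (2 + 4·3 + 4)/6 = 18/6 = 3
te_Task 4 = (13 + 4·14 + 15)/6 = 84/6 = 14
te_Task 5 = (9 + 4·11 + 19)/6 = 72/6 = 12
te_Task 6 = (5 + 4·10 + 21)/6 = 66/6 = 11
te_Task 7 = (1 + 4·2 + 15)/6 = 24/6 = 4
te_Task 8 = (2 + 4·3 + 4)/6 = 18/6 = 3
te_Task 9 = (7 + 4·12 + 23)/6 = 78/6 = 13

Forward pass:
ES_Task 1 = 0; EF_Task 1 = 11
ES_Task 2 = 0; EF_Task 2 = 12
ES_Task 3 = 0; EF_Task 3 = 3
ES_Task 4 = 0; EF_Task 4 = 14
ES_Task 5 = 11; EF_Task 5 = 11+12 = 23
ES_Task 6 = 3; EF_Task 6 = 3+11 = 14
ES_Task 7 = 11; EF_Task 7 = 11+4 = 15
ES_Task 8 = 11; EF_Task 8 = 11+3 = 14
ES_Task 9 = max(EF_Task 2=12, EF_Task 4=14, EF_Task 5=23, EF_Task 6=14, EF_Task 7=15, EF_Task 8=14) = 23; EF_Task 9 = 23+13 = 36
Expected project duration μ = 36 days. Critical path: Task 1 → Task 5 → Task 9.

36 days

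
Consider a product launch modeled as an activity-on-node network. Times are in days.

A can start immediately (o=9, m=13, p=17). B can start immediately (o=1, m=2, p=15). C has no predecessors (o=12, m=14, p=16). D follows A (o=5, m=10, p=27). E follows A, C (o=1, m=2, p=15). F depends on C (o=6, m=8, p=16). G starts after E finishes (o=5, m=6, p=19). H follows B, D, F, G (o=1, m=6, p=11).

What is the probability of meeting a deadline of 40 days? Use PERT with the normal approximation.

te_A = (9 + 4·13 + 17)/6 = 78/6 = 13; σ²_A = ((17−9)/6)² = 1.778
te_B = (1 + 4·2 + 15)/6 = 24/6 = 4; σ²_B = ((15−1)/6)² = 5.444
te_C = (12 + 4·14 + 16)/6 = 84/6 = 14; σ²_C = ((16−12)/6)² = 0.444
te_D = (5 + 4·10 + 27)/6 = 72/6 = 12; σ²_D = ((27−5)/6)² = 13.444
te_E = (1 + 4·2 + 15)/6 = 24/6 = 4; σ²_E = ((15−1)/6)² = 5.444
te_F = (6 + 4·8 + 16)/6 = 54/6 = 9; σ²_F = ((16−6)/6)² = 2.778
te_G = (5 + 4·6 + 19)/6 = 48/6 = 8; σ²_G = ((19−5)/6)² = 5.444
te_H = (1 + 4·6 + 11)/6 = 36/6 = 6; σ²_H = ((11−1)/6)² = 2.778

Forward pass:
ES_A = 0; EF_A = 13
ES_B = 0; EF_B = 4
ES_C = 0; EF_C = 14
ES_D = 13; EF_D = 13+12 = 25
ES_E = max(EF_A=13, EF_C=14) = 14; EF_E = 14+4 = 18
ES_F = 14; EF_F = 14+9 = 23
ES_G = 18; EF_G = 18+8 = 26
ES_H = max(EF_B=4, EF_D=25, EF_F=23, EF_G=26) = 26; EF_H = 26+6 = 32
Expected project duration μ = 32 days. Critical path: C → E → G → H.

Variance along critical path = 0.444 + 5.444 + 5.444 + 2.778 = 14.111; σ = √14.111 = 3.756 days.
Z = (40 − 32) / 3.756 = 2.130
P(T ≤ 40) = Φ(2.130) ≈ 0.983

0.983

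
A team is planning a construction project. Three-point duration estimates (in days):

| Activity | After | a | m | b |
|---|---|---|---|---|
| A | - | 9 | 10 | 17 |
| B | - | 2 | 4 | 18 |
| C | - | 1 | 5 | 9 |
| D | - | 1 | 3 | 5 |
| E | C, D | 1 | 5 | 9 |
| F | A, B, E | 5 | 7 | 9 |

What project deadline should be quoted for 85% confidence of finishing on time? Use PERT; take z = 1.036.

19.5 days

te_A = (9 + 4·10 + 17)/6 = 66/6 = 11; σ²_A = ((17−9)/6)² = 1.778
te_B = (2 + 4·4 + 18)/6 = 36/6 = 6; σ²_B = ((18−2)/6)² = 7.111
te_C = (1 + 4·5 + 9)/6 = 30/6 = 5; σ²_C = ((9−1)/6)² = 1.778
te_D = (1 + 4·3 + 5)/6 = 18/6 = 3; σ²_D = ((5−1)/6)² = 0.444
te_E = (1 + 4·5 + 9)/6 = 30/6 = 5; σ²_E = ((9−1)/6)² = 1.778
te_F = (5 + 4·7 + 9)/6 = 42/6 = 7; σ²_F = ((9−5)/6)² = 0.444

Forward pass:
ES_A = 0; EF_A = 11
ES_B = 0; EF_B = 6
ES_C = 0; EF_C = 5
ES_D = 0; EF_D = 3
ES_E = max(EF_C=5, EF_D=3) = 5; EF_E = 5+5 = 10
ES_F = max(EF_A=11, EF_B=6, EF_E=10) = 11; EF_F = 11+7 = 18
Expected project duration μ = 18 days. Critical path: A → F.

Variance along critical path = 1.778 + 0.444 = 2.222; σ = 1.491 days.
D = μ + z·σ = 18 + 1.036·1.491 = 19.5 days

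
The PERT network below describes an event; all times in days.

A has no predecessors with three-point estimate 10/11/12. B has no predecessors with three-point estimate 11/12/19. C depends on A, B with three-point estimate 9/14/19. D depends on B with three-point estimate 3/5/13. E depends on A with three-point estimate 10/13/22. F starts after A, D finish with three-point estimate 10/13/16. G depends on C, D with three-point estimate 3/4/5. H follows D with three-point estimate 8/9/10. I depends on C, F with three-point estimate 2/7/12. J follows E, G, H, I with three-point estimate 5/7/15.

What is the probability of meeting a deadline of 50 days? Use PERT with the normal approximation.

te_A = (10 + 4·11 + 12)/6 = 66/6 = 11; σ²_A = ((12−10)/6)² = 0.111
te_B = (11 + 4·12 + 19)/6 = 78/6 = 13; σ²_B = ((19−11)/6)² = 1.778
te_C = (9 + 4·14 + 19)/6 = 84/6 = 14; σ²_C = ((19−9)/6)² = 2.778
te_D = (3 + 4·5 + 13)/6 = 36/6 = 6; σ²_D = ((13−3)/6)² = 2.778
te_E = (10 + 4·13 + 22)/6 = 84/6 = 14; σ²_E = ((22−10)/6)² = 4.000
te_F = (10 + 4·13 + 16)/6 = 78/6 = 13; σ²_F = ((16−10)/6)² = 1.000
te_G = (3 + 4·4 + 5)/6 = 24/6 = 4; σ²_G = ((5−3)/6)² = 0.111
te_H = (8 + 4·9 + 10)/6 = 54/6 = 9; σ²_H = ((10−8)/6)² = 0.111
te_I = (2 + 4·7 + 12)/6 = 42/6 = 7; σ²_I = ((12−2)/6)² = 2.778
te_J = (5 + 4·7 + 15)/6 = 48/6 = 8; σ²_J = ((15−5)/6)² = 2.778

Forward pass:
ES_A = 0; EF_A = 11
ES_B = 0; EF_B = 13
ES_C = max(EF_A=11, EF_B=13) = 13; EF_C = 13+14 = 27
ES_D = 13; EF_D = 13+6 = 19
ES_E = 11; EF_E = 11+14 = 25
ES_F = max(EF_A=11, EF_D=19) = 19; EF_F = 19+13 = 32
ES_G = max(EF_C=27, EF_D=19) = 27; EF_G = 27+4 = 31
ES_H = 19; EF_H = 19+9 = 28
ES_I = max(EF_C=27, EF_F=32) = 32; EF_I = 32+7 = 39
ES_J = max(EF_E=25, EF_G=31, EF_H=28, EF_I=39) = 39; EF_J = 39+8 = 47
Expected project duration μ = 47 days. Critical path: B → D → F → I → J.

Variance along critical path = 1.778 + 2.778 + 1.000 + 2.778 + 2.778 = 11.111; σ = √11.111 = 3.333 days.
Z = (50 − 47) / 3.333 = 0.900
P(T ≤ 50) = Φ(0.900) ≈ 0.816

0.816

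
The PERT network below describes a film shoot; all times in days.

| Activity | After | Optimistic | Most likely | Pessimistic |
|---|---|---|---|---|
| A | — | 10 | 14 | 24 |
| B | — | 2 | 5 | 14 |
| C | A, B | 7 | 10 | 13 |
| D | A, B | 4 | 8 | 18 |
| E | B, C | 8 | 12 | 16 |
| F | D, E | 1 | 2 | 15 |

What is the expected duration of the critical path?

41 days

te_A = (10 + 4·14 + 24)/6 = 90/6 = 15
te_B = (2 + 4·5 + 14)/6 = 36/6 = 6
te_C = (7 + 4·10 + 13)/6 = 60/6 = 10
te_D = (4 + 4·8 + 18)/6 = 54/6 = 9
te_E = (8 + 4·12 + 16)/6 = 72/6 = 12
te_F = (1 + 4·2 + 15)/6 = 24/6 = 4

Forward pass:
ES_A = 0; EF_A = 15
ES_B = 0; EF_B = 6
ES_C = max(EF_A=15, EF_B=6) = 15; EF_C = 15+10 = 25
ES_D = max(EF_A=15, EF_B=6) = 15; EF_D = 15+9 = 24
ES_E = max(EF_B=6, EF_C=25) = 25; EF_E = 25+12 = 37
ES_F = max(EF_D=24, EF_E=37) = 37; EF_F = 37+4 = 41
Expected project duration μ = 41 days. Critical path: A → C → E → F.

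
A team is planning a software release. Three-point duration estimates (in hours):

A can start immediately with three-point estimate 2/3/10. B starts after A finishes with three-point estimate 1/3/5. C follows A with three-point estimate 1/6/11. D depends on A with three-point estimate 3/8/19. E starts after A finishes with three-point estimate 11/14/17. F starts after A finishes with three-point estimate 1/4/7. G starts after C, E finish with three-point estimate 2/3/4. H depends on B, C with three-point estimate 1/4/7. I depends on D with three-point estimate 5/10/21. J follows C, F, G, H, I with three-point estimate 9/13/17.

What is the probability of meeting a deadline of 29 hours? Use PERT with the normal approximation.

te_A = (2 + 4·3 + 10)/6 = 24/6 = 4; σ²_A = ((10−2)/6)² = 1.778
te_B = (1 + 4·3 + 5)/6 = 18/6 = 3; σ²_B = ((5−1)/6)² = 0.444
te_C = (1 + 4·6 + 11)/6 = 36/6 = 6; σ²_C = ((11−1)/6)² = 2.778
te_D = (3 + 4·8 + 19)/6 = 54/6 = 9; σ²_D = ((19−3)/6)² = 7.111
te_E = (11 + 4·14 + 17)/6 = 84/6 = 14; σ²_E = ((17−11)/6)² = 1.000
te_F = (1 + 4·4 + 7)/6 = 24/6 = 4; σ²_F = ((7−1)/6)² = 1.000
te_G = (2 + 4·3 + 4)/6 = 18/6 = 3; σ²_G = ((4−2)/6)² = 0.111
te_H = (1 + 4·4 + 7)/6 = 24/6 = 4; σ²_H = ((7−1)/6)² = 1.000
te_I = (5 + 4·10 + 21)/6 = 66/6 = 11; σ²_I = ((21−5)/6)² = 7.111
te_J = (9 + 4·13 + 17)/6 = 78/6 = 13; σ²_J = ((17−9)/6)² = 1.778

Forward pass:
ES_A = 0; EF_A = 4
ES_B = 4; EF_B = 4+3 = 7
ES_C = 4; EF_C = 4+6 = 10
ES_D = 4; EF_D = 4+9 = 13
ES_E = 4; EF_E = 4+14 = 18
ES_F = 4; EF_F = 4+4 = 8
ES_G = max(EF_C=10, EF_E=18) = 18; EF_G = 18+3 = 21
ES_H = max(EF_B=7, EF_C=10) = 10; EF_H = 10+4 = 14
ES_I = 13; EF_I = 13+11 = 24
ES_J = max(EF_C=10, EF_F=8, EF_G=21, EF_H=14, EF_I=24) = 24; EF_J = 24+13 = 37
Expected project duration μ = 37 hours. Critical path: A → D → I → J.

Variance along critical path = 1.778 + 7.111 + 7.111 + 1.778 = 17.778; σ = √17.778 = 4.216 hours.
Z = (29 − 37) / 4.216 = -1.897
P(T ≤ 29) = Φ(-1.897) ≈ 0.029

0.029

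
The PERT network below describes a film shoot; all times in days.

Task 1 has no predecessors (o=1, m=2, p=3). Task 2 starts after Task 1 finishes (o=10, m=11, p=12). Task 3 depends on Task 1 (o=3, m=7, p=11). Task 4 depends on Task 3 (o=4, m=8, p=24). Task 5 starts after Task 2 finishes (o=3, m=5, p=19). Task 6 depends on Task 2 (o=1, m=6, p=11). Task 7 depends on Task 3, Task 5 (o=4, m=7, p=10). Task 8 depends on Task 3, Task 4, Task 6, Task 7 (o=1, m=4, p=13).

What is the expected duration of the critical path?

te_Task 1 = (1 + 4·2 + 3)/6 = 12/6 = 2
te_Task 2 = (10 + 4·11 + 12)/6 = 66/6 = 11
te_Task 3 = (3 + 4·7 + 11)/6 = 42/6 = 7
te_Task 4 = (4 + 4·8 + 24)/6 = 60/6 = 10
te_Task 5 = (3 + 4·5 + 19)/6 = 42/6 = 7
te_Task 6 = (1 + 4·6 + 11)/6 = 36/6 = 6
te_Task 7 = (4 + 4·7 + 10)/6 = 42/6 = 7
te_Task 8 = (1 + 4·4 + 13)/6 = 30/6 = 5

Forward pass:
ES_Task 1 = 0; EF_Task 1 = 2
ES_Task 2 = 2; EF_Task 2 = 2+11 = 13
ES_Task 3 = 2; EF_Task 3 = 2+7 = 9
ES_Task 4 = 9; EF_Task 4 = 9+10 = 19
ES_Task 5 = 13; EF_Task 5 = 13+7 = 20
ES_Task 6 = 13; EF_Task 6 = 13+6 = 19
ES_Task 7 = max(EF_Task 3=9, EF_Task 5=20) = 20; EF_Task 7 = 20+7 = 27
ES_Task 8 = max(EF_Task 3=9, EF_Task 4=19, EF_Task 6=19, EF_Task 7=27) = 27; EF_Task 8 = 27+5 = 32
Expected project duration μ = 32 days. Critical path: Task 1 → Task 2 → Task 5 → Task 7 → Task 8.

32 days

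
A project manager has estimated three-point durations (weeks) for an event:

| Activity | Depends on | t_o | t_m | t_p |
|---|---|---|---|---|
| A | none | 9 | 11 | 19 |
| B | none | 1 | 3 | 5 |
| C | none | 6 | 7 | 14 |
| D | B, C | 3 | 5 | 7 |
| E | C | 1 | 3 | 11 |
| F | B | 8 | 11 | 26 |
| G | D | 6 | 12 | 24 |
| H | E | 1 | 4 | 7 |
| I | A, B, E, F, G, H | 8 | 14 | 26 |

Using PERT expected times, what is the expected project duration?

te_A = (9 + 4·11 + 19)/6 = 72/6 = 12
te_B = (1 + 4·3 + 5)/6 = 18/6 = 3
te_C = (6 + 4·7 + 14)/6 = 48/6 = 8
te_D = (3 + 4·5 + 7)/6 = 30/6 = 5
te_E = (1 + 4·3 + 11)/6 = 24/6 = 4
te_F = (8 + 4·11 + 26)/6 = 78/6 = 13
te_G = (6 + 4·12 + 24)/6 = 78/6 = 13
te_H = (1 + 4·4 + 7)/6 = 24/6 = 4
te_I = (8 + 4·14 + 26)/6 = 90/6 = 15

Forward pass:
ES_A = 0; EF_A = 12
ES_B = 0; EF_B = 3
ES_C = 0; EF_C = 8
ES_D = max(EF_B=3, EF_C=8) = 8; EF_D = 8+5 = 13
ES_E = 8; EF_E = 8+4 = 12
ES_F = 3; EF_F = 3+13 = 16
ES_G = 13; EF_G = 13+13 = 26
ES_H = 12; EF_H = 12+4 = 16
ES_I = max(EF_A=12, EF_B=3, EF_E=12, EF_F=16, EF_G=26, EF_H=16) = 26; EF_I = 26+15 = 41
Expected project duration μ = 41 weeks. Critical path: C → D → G → I.

41 weeks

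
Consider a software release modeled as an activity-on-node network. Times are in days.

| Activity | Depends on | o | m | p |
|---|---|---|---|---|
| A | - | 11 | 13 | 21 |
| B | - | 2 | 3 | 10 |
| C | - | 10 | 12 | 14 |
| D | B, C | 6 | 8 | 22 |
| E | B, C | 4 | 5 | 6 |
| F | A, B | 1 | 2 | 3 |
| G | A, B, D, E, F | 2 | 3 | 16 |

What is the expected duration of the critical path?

27 days

te_A = (11 + 4·13 + 21)/6 = 84/6 = 14
te_B = (2 + 4·3 + 10)/6 = 24/6 = 4
te_C = (10 + 4·12 + 14)/6 = 72/6 = 12
te_D = (6 + 4·8 + 22)/6 = 60/6 = 10
te_E = (4 + 4·5 + 6)/6 = 30/6 = 5
te_F = (1 + 4·2 + 3)/6 = 12/6 = 2
te_G = (2 + 4·3 + 16)/6 = 30/6 = 5

Forward pass:
ES_A = 0; EF_A = 14
ES_B = 0; EF_B = 4
ES_C = 0; EF_C = 12
ES_D = max(EF_B=4, EF_C=12) = 12; EF_D = 12+10 = 22
ES_E = max(EF_B=4, EF_C=12) = 12; EF_E = 12+5 = 17
ES_F = max(EF_A=14, EF_B=4) = 14; EF_F = 14+2 = 16
ES_G = max(EF_A=14, EF_B=4, EF_D=22, EF_E=17, EF_F=16) = 22; EF_G = 22+5 = 27
Expected project duration μ = 27 days. Critical path: C → D → G.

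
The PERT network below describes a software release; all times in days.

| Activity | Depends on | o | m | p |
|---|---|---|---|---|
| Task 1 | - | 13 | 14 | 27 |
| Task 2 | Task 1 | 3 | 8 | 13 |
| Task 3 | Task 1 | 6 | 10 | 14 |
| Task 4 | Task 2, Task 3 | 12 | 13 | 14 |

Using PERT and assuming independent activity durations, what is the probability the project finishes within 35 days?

0.070

te_Task 1 = (13 + 4·14 + 27)/6 = 96/6 = 16; σ²_Task 1 = ((27−13)/6)² = 5.444
te_Task 2 = (3 + 4·8 + 13)/6 = 48/6 = 8; σ²_Task 2 = ((13−3)/6)² = 2.778
te_Task 3 = (6 + 4·10 + 14)/6 = 60/6 = 10; σ²_Task 3 = ((14−6)/6)² = 1.778
te_Task 4 = (12 + 4·13 + 14)/6 = 78/6 = 13; σ²_Task 4 = ((14−12)/6)² = 0.111

Forward pass:
ES_Task 1 = 0; EF_Task 1 = 16
ES_Task 2 = 16; EF_Task 2 = 16+8 = 24
ES_Task 3 = 16; EF_Task 3 = 16+10 = 26
ES_Task 4 = max(EF_Task 2=24, EF_Task 3=26) = 26; EF_Task 4 = 26+13 = 39
Expected project duration μ = 39 days. Critical path: Task 1 → Task 3 → Task 4.

Variance along critical path = 5.444 + 1.778 + 0.111 = 7.333; σ = √7.333 = 2.708 days.
Z = (35 − 39) / 2.708 = -1.477
P(T ≤ 35) = Φ(-1.477) ≈ 0.070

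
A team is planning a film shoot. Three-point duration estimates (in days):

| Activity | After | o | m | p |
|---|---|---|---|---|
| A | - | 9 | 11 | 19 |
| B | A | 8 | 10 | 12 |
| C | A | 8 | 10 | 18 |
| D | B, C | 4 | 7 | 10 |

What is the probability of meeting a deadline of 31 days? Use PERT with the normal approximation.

0.652

te_A = (9 + 4·11 + 19)/6 = 72/6 = 12; σ²_A = ((19−9)/6)² = 2.778
te_B = (8 + 4·10 + 12)/6 = 60/6 = 10; σ²_B = ((12−8)/6)² = 0.444
te_C = (8 + 4·10 + 18)/6 = 66/6 = 11; σ²_C = ((18−8)/6)² = 2.778
te_D = (4 + 4·7 + 10)/6 = 42/6 = 7; σ²_D = ((10−4)/6)² = 1.000

Forward pass:
ES_A = 0; EF_A = 12
ES_B = 12; EF_B = 12+10 = 22
ES_C = 12; EF_C = 12+11 = 23
ES_D = max(EF_B=22, EF_C=23) = 23; EF_D = 23+7 = 30
Expected project duration μ = 30 days. Critical path: A → C → D.

Variance along critical path = 2.778 + 2.778 + 1.000 = 6.556; σ = √6.556 = 2.560 days.
Z = (31 − 30) / 2.560 = 0.391
P(T ≤ 31) = Φ(0.391) ≈ 0.652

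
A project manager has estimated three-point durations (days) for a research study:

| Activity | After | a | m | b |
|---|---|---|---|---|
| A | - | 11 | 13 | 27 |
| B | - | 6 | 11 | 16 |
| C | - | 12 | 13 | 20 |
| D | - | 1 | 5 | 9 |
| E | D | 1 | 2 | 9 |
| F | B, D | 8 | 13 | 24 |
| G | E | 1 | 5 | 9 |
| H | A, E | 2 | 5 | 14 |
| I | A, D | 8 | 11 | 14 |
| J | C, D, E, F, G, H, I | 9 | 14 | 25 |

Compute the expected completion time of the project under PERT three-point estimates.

41 days

te_A = (11 + 4·13 + 27)/6 = 90/6 = 15
te_B = (6 + 4·11 + 16)/6 = 66/6 = 11
te_C = (12 + 4·13 + 20)/6 = 84/6 = 14
te_D = (1 + 4·5 + 9)/6 = 30/6 = 5
te_E = (1 + 4·2 + 9)/6 = 18/6 = 3
te_F = (8 + 4·13 + 24)/6 = 84/6 = 14
te_G = (1 + 4·5 + 9)/6 = 30/6 = 5
te_H = (2 + 4·5 + 14)/6 = 36/6 = 6
te_I = (8 + 4·11 + 14)/6 = 66/6 = 11
te_J = (9 + 4·14 + 25)/6 = 90/6 = 15

Forward pass:
ES_A = 0; EF_A = 15
ES_B = 0; EF_B = 11
ES_C = 0; EF_C = 14
ES_D = 0; EF_D = 5
ES_E = 5; EF_E = 5+3 = 8
ES_F = max(EF_B=11, EF_D=5) = 11; EF_F = 11+14 = 25
ES_G = 8; EF_G = 8+5 = 13
ES_H = max(EF_A=15, EF_E=8) = 15; EF_H = 15+6 = 21
ES_I = max(EF_A=15, EF_D=5) = 15; EF_I = 15+11 = 26
ES_J = max(EF_C=14, EF_D=5, EF_E=8, EF_F=25, EF_G=13, EF_H=21, EF_I=26) = 26; EF_J = 26+15 = 41
Expected project duration μ = 41 days. Critical path: A → I → J.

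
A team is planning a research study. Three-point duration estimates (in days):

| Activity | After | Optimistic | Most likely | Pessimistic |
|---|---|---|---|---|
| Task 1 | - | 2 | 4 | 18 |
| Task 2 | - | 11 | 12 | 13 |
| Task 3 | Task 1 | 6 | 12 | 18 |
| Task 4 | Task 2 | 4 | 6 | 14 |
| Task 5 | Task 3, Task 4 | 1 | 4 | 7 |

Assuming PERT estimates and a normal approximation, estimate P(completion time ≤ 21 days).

te_Task 1 = (2 + 4·4 + 18)/6 = 36/6 = 6; σ²_Task 1 = ((18−2)/6)² = 7.111
te_Task 2 = (11 + 4·12 + 13)/6 = 72/6 = 12; σ²_Task 2 = ((13−11)/6)² = 0.111
te_Task 3 = (6 + 4·12 + 18)/6 = 72/6 = 12; σ²_Task 3 = ((18−6)/6)² = 4.000
te_Task 4 = (4 + 4·6 + 14)/6 = 42/6 = 7; σ²_Task 4 = ((14−4)/6)² = 2.778
te_Task 5 = (1 + 4·4 + 7)/6 = 24/6 = 4; σ²_Task 5 = ((7−1)/6)² = 1.000

Forward pass:
ES_Task 1 = 0; EF_Task 1 = 6
ES_Task 2 = 0; EF_Task 2 = 12
ES_Task 3 = 6; EF_Task 3 = 6+12 = 18
ES_Task 4 = 12; EF_Task 4 = 12+7 = 19
ES_Task 5 = max(EF_Task 3=18, EF_Task 4=19) = 19; EF_Task 5 = 19+4 = 23
Expected project duration μ = 23 days. Critical path: Task 2 → Task 4 → Task 5.

Variance along critical path = 0.111 + 2.778 + 1.000 = 3.889; σ = √3.889 = 1.972 days.
Z = (21 − 23) / 1.972 = -1.014
P(T ≤ 21) = Φ(-1.014) ≈ 0.155

0.155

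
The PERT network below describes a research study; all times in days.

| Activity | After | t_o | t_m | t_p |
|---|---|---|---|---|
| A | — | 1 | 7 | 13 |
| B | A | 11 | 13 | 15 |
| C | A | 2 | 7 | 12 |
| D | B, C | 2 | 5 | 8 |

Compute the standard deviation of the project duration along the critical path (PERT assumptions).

te_A = (1 + 4·7 + 13)/6 = 42/6 = 7; σ²_A = ((13−1)/6)² = 4.000
te_B = (11 + 4·13 + 15)/6 = 78/6 = 13; σ²_B = ((15−11)/6)² = 0.444
te_C = (2 + 4·7 + 12)/6 = 42/6 = 7; σ²_C = ((12−2)/6)² = 2.778
te_D = (2 + 4·5 + 8)/6 = 30/6 = 5; σ²_D = ((8−2)/6)² = 1.000

Forward pass:
ES_A = 0; EF_A = 7
ES_B = 7; EF_B = 7+13 = 20
ES_C = 7; EF_C = 7+7 = 14
ES_D = max(EF_B=20, EF_C=14) = 20; EF_D = 20+5 = 25
Expected project duration μ = 25 days. Critical path: A → B → D.

Variance along critical path = 4.000 + 0.444 + 1.000 = 5.444
σ = √5.444 = 2.333 days

2.33 days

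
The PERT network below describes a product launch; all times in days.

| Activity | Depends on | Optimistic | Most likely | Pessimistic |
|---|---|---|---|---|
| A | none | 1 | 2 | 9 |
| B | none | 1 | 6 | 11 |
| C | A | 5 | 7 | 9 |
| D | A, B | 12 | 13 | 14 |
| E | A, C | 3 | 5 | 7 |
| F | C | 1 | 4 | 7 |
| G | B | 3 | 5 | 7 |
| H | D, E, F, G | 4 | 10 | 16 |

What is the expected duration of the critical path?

te_A = (1 + 4·2 + 9)/6 = 18/6 = 3
te_B = (1 + 4·6 + 11)/6 = 36/6 = 6
te_C = (5 + 4·7 + 9)/6 = 42/6 = 7
te_D = (12 + 4·13 + 14)/6 = 78/6 = 13
te_E = (3 + 4·5 + 7)/6 = 30/6 = 5
te_F = (1 + 4·4 + 7)/6 = 24/6 = 4
te_G = (3 + 4·5 + 7)/6 = 30/6 = 5
te_H = (4 + 4·10 + 16)/6 = 60/6 = 10

Forward pass:
ES_A = 0; EF_A = 3
ES_B = 0; EF_B = 6
ES_C = 3; EF_C = 3+7 = 10
ES_D = max(EF_A=3, EF_B=6) = 6; EF_D = 6+13 = 19
ES_E = max(EF_A=3, EF_C=10) = 10; EF_E = 10+5 = 15
ES_F = 10; EF_F = 10+4 = 14
ES_G = 6; EF_G = 6+5 = 11
ES_H = max(EF_D=19, EF_E=15, EF_F=14, EF_G=11) = 19; EF_H = 19+10 = 29
Expected project duration μ = 29 days. Critical path: B → D → H.

29 days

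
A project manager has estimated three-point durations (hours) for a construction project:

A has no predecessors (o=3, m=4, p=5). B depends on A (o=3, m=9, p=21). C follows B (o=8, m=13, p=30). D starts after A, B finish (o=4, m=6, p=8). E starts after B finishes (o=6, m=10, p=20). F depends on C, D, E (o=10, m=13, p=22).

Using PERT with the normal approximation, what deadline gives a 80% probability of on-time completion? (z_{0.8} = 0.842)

47.3 hours

te_A = (3 + 4·4 + 5)/6 = 24/6 = 4; σ²_A = ((5−3)/6)² = 0.111
te_B = (3 + 4·9 + 21)/6 = 60/6 = 10; σ²_B = ((21−3)/6)² = 9.000
te_C = (8 + 4·13 + 30)/6 = 90/6 = 15; σ²_C = ((30−8)/6)² = 13.444
te_D = (4 + 4·6 + 8)/6 = 36/6 = 6; σ²_D = ((8−4)/6)² = 0.444
te_E = (6 + 4·10 + 20)/6 = 66/6 = 11; σ²_E = ((20−6)/6)² = 5.444
te_F = (10 + 4·13 + 22)/6 = 84/6 = 14; σ²_F = ((22−10)/6)² = 4.000

Forward pass:
ES_A = 0; EF_A = 4
ES_B = 4; EF_B = 4+10 = 14
ES_C = 14; EF_C = 14+15 = 29
ES_D = max(EF_A=4, EF_B=14) = 14; EF_D = 14+6 = 20
ES_E = 14; EF_E = 14+11 = 25
ES_F = max(EF_C=29, EF_D=20, EF_E=25) = 29; EF_F = 29+14 = 43
Expected project duration μ = 43 hours. Critical path: A → B → C → F.

Variance along critical path = 0.111 + 9.000 + 13.444 + 4.000 = 26.556; σ = 5.153 hours.
D = μ + z·σ = 43 + 0.842·5.153 = 47.3 hours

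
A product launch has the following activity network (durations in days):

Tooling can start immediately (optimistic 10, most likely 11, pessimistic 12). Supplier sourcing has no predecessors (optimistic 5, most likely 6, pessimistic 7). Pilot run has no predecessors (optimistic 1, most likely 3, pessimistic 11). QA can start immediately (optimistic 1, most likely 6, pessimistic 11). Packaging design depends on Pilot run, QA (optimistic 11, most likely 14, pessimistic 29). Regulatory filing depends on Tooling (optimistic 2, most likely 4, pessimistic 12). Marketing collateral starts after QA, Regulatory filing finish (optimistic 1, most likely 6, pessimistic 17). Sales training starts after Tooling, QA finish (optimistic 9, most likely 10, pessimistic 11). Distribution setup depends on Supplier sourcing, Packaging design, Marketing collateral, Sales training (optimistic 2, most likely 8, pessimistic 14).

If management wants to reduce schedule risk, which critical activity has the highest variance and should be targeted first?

te_Tooling = (10 + 4·11 + 12)/6 = 66/6 = 11; σ²_Tooling = ((12−10)/6)² = 0.111
te_Supplier sourcing = (5 + 4·6 + 7)/6 = 36/6 = 6; σ²_Supplier sourcing = ((7−5)/6)² = 0.111
te_Pilot run = (1 + 4·3 + 11)/6 = 24/6 = 4; σ²_Pilot run = ((11−1)/6)² = 2.778
te_QA = (1 + 4·6 + 11)/6 = 36/6 = 6; σ²_QA = ((11−1)/6)² = 2.778
te_Packaging design = (11 + 4·14 + 29)/6 = 96/6 = 16; σ²_Packaging design = ((29−11)/6)² = 9.000
te_Regulatory filing = (2 + 4·4 + 12)/6 = 30/6 = 5; σ²_Regulatory filing = ((12−2)/6)² = 2.778
te_Marketing collateral = (1 + 4·6 + 17)/6 = 42/6 = 7; σ²_Marketing collateral = ((17−1)/6)² = 7.111
te_Sales training = (9 + 4·10 + 11)/6 = 60/6 = 10; σ²_Sales training = ((11−9)/6)² = 0.111
te_Distribution setup = (2 + 4·8 + 14)/6 = 48/6 = 8; σ²_Distribution setup = ((14−2)/6)² = 4.000

Forward pass:
ES_Tooling = 0; EF_Tooling = 11
ES_Supplier sourcing = 0; EF_Supplier sourcing = 6
ES_Pilot run = 0; EF_Pilot run = 4
ES_QA = 0; EF_QA = 6
ES_Packaging design = max(EF_Pilot run=4, EF_QA=6) = 6; EF_Packaging design = 6+16 = 22
ES_Regulatory filing = 11; EF_Regulatory filing = 11+5 = 16
ES_Marketing collateral = max(EF_QA=6, EF_Regulatory filing=16) = 16; EF_Marketing collateral = 16+7 = 23
ES_Sales training = max(EF_Tooling=11, EF_QA=6) = 11; EF_Sales training = 11+10 = 21
ES_Distribution setup = max(EF_Supplier sourcing=6, EF_Packaging design=22, EF_Marketing collateral=23, EF_Sales training=21) = 23; EF_Distribution setup = 23+8 = 31
Expected project duration μ = 31 days. Critical path: Tooling → Regulatory filing → Marketing collateral → Distribution setup.

Variances on critical path: σ²_Tooling=0.111, σ²_Regulatory filing=2.778, σ²_Marketing collateral=7.111, σ²_Distribution setup=4.000.
Largest is σ²_Marketing collateral = 7.111.

Marketing collateral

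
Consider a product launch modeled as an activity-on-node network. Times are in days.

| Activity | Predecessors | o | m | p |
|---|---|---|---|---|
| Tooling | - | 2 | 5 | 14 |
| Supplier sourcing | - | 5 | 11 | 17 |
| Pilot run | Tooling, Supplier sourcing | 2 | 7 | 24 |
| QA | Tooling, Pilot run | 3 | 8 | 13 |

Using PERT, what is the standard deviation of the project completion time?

te_Tooling = (2 + 4·5 + 14)/6 = 36/6 = 6; σ²_Tooling = ((14−2)/6)² = 4.000
te_Supplier sourcing = (5 + 4·11 + 17)/6 = 66/6 = 11; σ²_Supplier sourcing = ((17−5)/6)² = 4.000
te_Pilot run = (2 + 4·7 + 24)/6 = 54/6 = 9; σ²_Pilot run = ((24−2)/6)² = 13.444
te_QA = (3 + 4·8 + 13)/6 = 48/6 = 8; σ²_QA = ((13−3)/6)² = 2.778

Forward pass:
ES_Tooling = 0; EF_Tooling = 6
ES_Supplier sourcing = 0; EF_Supplier sourcing = 11
ES_Pilot run = max(EF_Tooling=6, EF_Supplier sourcing=11) = 11; EF_Pilot run = 11+9 = 20
ES_QA = max(EF_Tooling=6, EF_Pilot run=20) = 20; EF_QA = 20+8 = 28
Expected project duration μ = 28 days. Critical path: Supplier sourcing → Pilot run → QA.

Variance along critical path = 4.000 + 13.444 + 2.778 = 20.222
σ = √20.222 = 4.497 days

4.50 days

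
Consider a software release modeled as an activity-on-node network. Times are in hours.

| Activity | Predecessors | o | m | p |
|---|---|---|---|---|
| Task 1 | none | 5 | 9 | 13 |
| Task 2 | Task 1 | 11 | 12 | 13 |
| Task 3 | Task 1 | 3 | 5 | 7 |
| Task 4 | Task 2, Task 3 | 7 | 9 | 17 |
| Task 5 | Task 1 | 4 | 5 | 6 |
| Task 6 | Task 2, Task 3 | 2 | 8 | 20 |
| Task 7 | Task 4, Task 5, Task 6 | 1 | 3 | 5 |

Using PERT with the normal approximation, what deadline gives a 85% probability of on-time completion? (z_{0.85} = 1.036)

te_Task 1 = (5 + 4·9 + 13)/6 = 54/6 = 9; σ²_Task 1 = ((13−5)/6)² = 1.778
te_Task 2 = (11 + 4·12 + 13)/6 = 72/6 = 12; σ²_Task 2 = ((13−11)/6)² = 0.111
te_Task 3 = (3 + 4·5 + 7)/6 = 30/6 = 5; σ²_Task 3 = ((7−3)/6)² = 0.444
te_Task 4 = (7 + 4·9 + 17)/6 = 60/6 = 10; σ²_Task 4 = ((17−7)/6)² = 2.778
te_Task 5 = (4 + 4·5 + 6)/6 = 30/6 = 5; σ²_Task 5 = ((6−4)/6)² = 0.111
te_Task 6 = (2 + 4·8 + 20)/6 = 54/6 = 9; σ²_Task 6 = ((20−2)/6)² = 9.000
te_Task 7 = (1 + 4·3 + 5)/6 = 18/6 = 3; σ²_Task 7 = ((5−1)/6)² = 0.444

Forward pass:
ES_Task 1 = 0; EF_Task 1 = 9
ES_Task 2 = 9; EF_Task 2 = 9+12 = 21
ES_Task 3 = 9; EF_Task 3 = 9+5 = 14
ES_Task 4 = max(EF_Task 2=21, EF_Task 3=14) = 21; EF_Task 4 = 21+10 = 31
ES_Task 5 = 9; EF_Task 5 = 9+5 = 14
ES_Task 6 = max(EF_Task 2=21, EF_Task 3=14) = 21; EF_Task 6 = 21+9 = 30
ES_Task 7 = max(EF_Task 4=31, EF_Task 5=14, EF_Task 6=30) = 31; EF_Task 7 = 31+3 = 34
Expected project duration μ = 34 hours. Critical path: Task 1 → Task 2 → Task 4 → Task 7.

Variance along critical path = 1.778 + 0.111 + 2.778 + 0.444 = 5.111; σ = 2.261 hours.
D = μ + z·σ = 34 + 1.036·2.261 = 36.3 hours

36.3 hours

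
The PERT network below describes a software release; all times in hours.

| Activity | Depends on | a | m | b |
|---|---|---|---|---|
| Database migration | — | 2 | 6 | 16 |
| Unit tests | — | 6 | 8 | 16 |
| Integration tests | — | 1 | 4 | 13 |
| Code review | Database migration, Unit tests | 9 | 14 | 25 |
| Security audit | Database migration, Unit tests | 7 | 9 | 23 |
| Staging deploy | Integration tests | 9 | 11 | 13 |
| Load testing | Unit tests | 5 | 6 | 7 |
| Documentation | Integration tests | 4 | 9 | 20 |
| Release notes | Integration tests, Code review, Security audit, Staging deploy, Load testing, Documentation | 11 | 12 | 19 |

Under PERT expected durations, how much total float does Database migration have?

te_Database migration = (2 + 4·6 + 16)/6 = 42/6 = 7
te_Unit tests = (6 + 4·8 + 16)/6 = 54/6 = 9
te_Integration tests = (1 + 4·4 + 13)/6 = 30/6 = 5
te_Code review = (9 + 4·14 + 25)/6 = 90/6 = 15
te_Security audit = (7 + 4·9 + 23)/6 = 66/6 = 11
te_Staging deploy = (9 + 4·11 + 13)/6 = 66/6 = 11
te_Load testing = (5 + 4·6 + 7)/6 = 36/6 = 6
te_Documentation = (4 + 4·9 + 20)/6 = 60/6 = 10
te_Release notes = (11 + 4·12 + 19)/6 = 78/6 = 13

Forward pass:
ES_Database migration = 0; EF_Database migration = 7
ES_Unit tests = 0; EF_Unit tests = 9
ES_Integration tests = 0; EF_Integration tests = 5
ES_Code review = max(EF_Database migration=7, EF_Unit tests=9) = 9; EF_Code review = 9+15 = 24
ES_Security audit = max(EF_Database migration=7, EF_Unit tests=9) = 9; EF_Security audit = 9+11 = 20
ES_Staging deploy = 5; EF_Staging deploy = 5+11 = 16
ES_Load testing = 9; EF_Load testing = 9+6 = 15
ES_Documentation = 5; EF_Documentation = 5+10 = 15
ES_Release notes = max(EF_Integration tests=5, EF_Code review=24, EF_Security audit=20, EF_Staging deploy=16, EF_Load testing=15, EF_Documentation=15) = 24; EF_Release notes = 24+13 = 37
Expected project duration μ = 37 hours. Critical path: Unit tests → Code review → Release notes.

Backward pass:
LF_Release notes = 37; LS_Release notes = 37−13 = 24
LF_Documentation = LS_Release notes = 24; LS_Documentation = 24−10 = 14
LF_Load testing = LS_Release notes = 24; LS_Load testing = 24−6 = 18
LF_Staging deploy = LS_Release notes = 24; LS_Staging deploy = 24−11 = 13
LF_Security audit = LS_Release notes = 24; LS_Security audit = 24−11 = 13
LF_Code review = LS_Release notes = 24; LS_Code review = 24−15 = 9
LF_Integration tests = min(LS_Staging deploy=13, LS_Documentation=14, LS_Release notes=24) = 13; LS_Integration tests = 13−5 = 8
LF_Unit tests = min(LS_Code review=9, LS_Security audit=13, LS_Load testing=18) = 9; LS_Unit tests = 9−9 = 0
LF_Database migration = min(LS_Code review=9, LS_Security audit=13) = 9; LS_Database migration = 9−7 = 2
Slack_Database migration = LS_Database migration − ES_Database migration = 2 − 0 = 2

2 hours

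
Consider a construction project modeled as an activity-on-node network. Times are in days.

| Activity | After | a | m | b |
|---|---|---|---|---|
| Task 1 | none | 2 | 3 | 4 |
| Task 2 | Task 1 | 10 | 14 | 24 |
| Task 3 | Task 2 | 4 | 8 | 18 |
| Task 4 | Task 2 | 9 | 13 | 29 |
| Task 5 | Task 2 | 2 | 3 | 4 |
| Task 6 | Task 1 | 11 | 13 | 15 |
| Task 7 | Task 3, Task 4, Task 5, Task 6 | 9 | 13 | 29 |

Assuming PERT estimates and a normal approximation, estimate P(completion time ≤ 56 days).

0.935

te_Task 1 = (2 + 4·3 + 4)/6 = 18/6 = 3; σ²_Task 1 = ((4−2)/6)² = 0.111
te_Task 2 = (10 + 4·14 + 24)/6 = 90/6 = 15; σ²_Task 2 = ((24−10)/6)² = 5.444
te_Task 3 = (4 + 4·8 + 18)/6 = 54/6 = 9; σ²_Task 3 = ((18−4)/6)² = 5.444
te_Task 4 = (9 + 4·13 + 29)/6 = 90/6 = 15; σ²_Task 4 = ((29−9)/6)² = 11.111
te_Task 5 = (2 + 4·3 + 4)/6 = 18/6 = 3; σ²_Task 5 = ((4−2)/6)² = 0.111
te_Task 6 = (11 + 4·13 + 15)/6 = 78/6 = 13; σ²_Task 6 = ((15−11)/6)² = 0.444
te_Task 7 = (9 + 4·13 + 29)/6 = 90/6 = 15; σ²_Task 7 = ((29−9)/6)² = 11.111

Forward pass:
ES_Task 1 = 0; EF_Task 1 = 3
ES_Task 2 = 3; EF_Task 2 = 3+15 = 18
ES_Task 3 = 18; EF_Task 3 = 18+9 = 27
ES_Task 4 = 18; EF_Task 4 = 18+15 = 33
ES_Task 5 = 18; EF_Task 5 = 18+3 = 21
ES_Task 6 = 3; EF_Task 6 = 3+13 = 16
ES_Task 7 = max(EF_Task 3=27, EF_Task 4=33, EF_Task 5=21, EF_Task 6=16) = 33; EF_Task 7 = 33+15 = 48
Expected project duration μ = 48 days. Critical path: Task 1 → Task 2 → Task 4 → Task 7.

Variance along critical path = 0.111 + 5.444 + 11.111 + 11.111 = 27.778; σ = √27.778 = 5.270 days.
Z = (56 − 48) / 5.270 = 1.518
P(T ≤ 56) = Φ(1.518) ≈ 0.935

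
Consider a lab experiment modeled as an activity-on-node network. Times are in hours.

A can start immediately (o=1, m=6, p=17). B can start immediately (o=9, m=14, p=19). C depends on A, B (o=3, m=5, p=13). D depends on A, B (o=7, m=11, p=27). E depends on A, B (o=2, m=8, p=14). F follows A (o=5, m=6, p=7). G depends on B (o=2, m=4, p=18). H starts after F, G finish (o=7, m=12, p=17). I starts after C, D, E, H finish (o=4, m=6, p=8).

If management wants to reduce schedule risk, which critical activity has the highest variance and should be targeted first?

G

te_A = (1 + 4·6 + 17)/6 = 42/6 = 7; σ²_A = ((17−1)/6)² = 7.111
te_B = (9 + 4·14 + 19)/6 = 84/6 = 14; σ²_B = ((19−9)/6)² = 2.778
te_C = (3 + 4·5 + 13)/6 = 36/6 = 6; σ²_C = ((13−3)/6)² = 2.778
te_D = (7 + 4·11 + 27)/6 = 78/6 = 13; σ²_D = ((27−7)/6)² = 11.111
te_E = (2 + 4·8 + 14)/6 = 48/6 = 8; σ²_E = ((14−2)/6)² = 4.000
te_F = (5 + 4·6 + 7)/6 = 36/6 = 6; σ²_F = ((7−5)/6)² = 0.111
te_G = (2 + 4·4 + 18)/6 = 36/6 = 6; σ²_G = ((18−2)/6)² = 7.111
te_H = (7 + 4·12 + 17)/6 = 72/6 = 12; σ²_H = ((17−7)/6)² = 2.778
te_I = (4 + 4·6 + 8)/6 = 36/6 = 6; σ²_I = ((8−4)/6)² = 0.444

Forward pass:
ES_A = 0; EF_A = 7
ES_B = 0; EF_B = 14
ES_C = max(EF_A=7, EF_B=14) = 14; EF_C = 14+6 = 20
ES_D = max(EF_A=7, EF_B=14) = 14; EF_D = 14+13 = 27
ES_E = max(EF_A=7, EF_B=14) = 14; EF_E = 14+8 = 22
ES_F = 7; EF_F = 7+6 = 13
ES_G = 14; EF_G = 14+6 = 20
ES_H = max(EF_F=13, EF_G=20) = 20; EF_H = 20+12 = 32
ES_I = max(EF_C=20, EF_D=27, EF_E=22, EF_H=32) = 32; EF_I = 32+6 = 38
Expected project duration μ = 38 hours. Critical path: B → G → H → I.

Variances on critical path: σ²_B=2.778, σ²_G=7.111, σ²_H=2.778, σ²_I=0.444.
Largest is σ²_G = 7.111.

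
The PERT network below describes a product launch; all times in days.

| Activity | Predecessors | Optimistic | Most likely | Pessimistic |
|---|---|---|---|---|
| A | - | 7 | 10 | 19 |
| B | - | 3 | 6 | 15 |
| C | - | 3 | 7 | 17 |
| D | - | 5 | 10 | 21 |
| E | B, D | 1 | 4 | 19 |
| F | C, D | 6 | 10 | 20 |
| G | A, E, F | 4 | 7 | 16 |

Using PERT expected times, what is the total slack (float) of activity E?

te_A = (7 + 4·10 + 19)/6 = 66/6 = 11
te_B = (3 + 4·6 + 15)/6 = 42/6 = 7
te_C = (3 + 4·7 + 17)/6 = 48/6 = 8
te_D = (5 + 4·10 + 21)/6 = 66/6 = 11
te_E = (1 + 4·4 + 19)/6 = 36/6 = 6
te_F = (6 + 4·10 + 20)/6 = 66/6 = 11
te_G = (4 + 4·7 + 16)/6 = 48/6 = 8

Forward pass:
ES_A = 0; EF_A = 11
ES_B = 0; EF_B = 7
ES_C = 0; EF_C = 8
ES_D = 0; EF_D = 11
ES_E = max(EF_B=7, EF_D=11) = 11; EF_E = 11+6 = 17
ES_F = max(EF_C=8, EF_D=11) = 11; EF_F = 11+11 = 22
ES_G = max(EF_A=11, EF_E=17, EF_F=22) = 22; EF_G = 22+8 = 30
Expected project duration μ = 30 days. Critical path: D → F → G.

Backward pass:
LF_G = 30; LS_G = 30−8 = 22
LF_F = LS_G = 22; LS_F = 22−11 = 11
LF_E = LS_G = 22; LS_E = 22−6 = 16
LF_D = min(LS_E=16, LS_F=11) = 11; LS_D = 11−11 = 0
LF_C = LS_F = 11; LS_C = 11−8 = 3
LF_B = LS_E = 16; LS_B = 16−7 = 9
LF_A = LS_G = 22; LS_A = 22−11 = 11
Slack_E = LS_E − ES_E = 16 − 11 = 5

5 days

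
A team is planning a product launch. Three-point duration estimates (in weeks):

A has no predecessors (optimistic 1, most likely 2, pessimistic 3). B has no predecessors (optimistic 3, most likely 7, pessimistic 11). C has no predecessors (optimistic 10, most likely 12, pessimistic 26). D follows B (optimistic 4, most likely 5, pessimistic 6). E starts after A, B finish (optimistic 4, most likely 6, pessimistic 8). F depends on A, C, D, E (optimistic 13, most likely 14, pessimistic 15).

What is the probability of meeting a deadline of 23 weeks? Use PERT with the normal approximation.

te_A = (1 + 4·2 + 3)/6 = 12/6 = 2; σ²_A = ((3−1)/6)² = 0.111
te_B = (3 + 4·7 + 11)/6 = 42/6 = 7; σ²_B = ((11−3)/6)² = 1.778
te_C = (10 + 4·12 + 26)/6 = 84/6 = 14; σ²_C = ((26−10)/6)² = 7.111
te_D = (4 + 4·5 + 6)/6 = 30/6 = 5; σ²_D = ((6−4)/6)² = 0.111
te_E = (4 + 4·6 + 8)/6 = 36/6 = 6; σ²_E = ((8−4)/6)² = 0.444
te_F = (13 + 4·14 + 15)/6 = 84/6 = 14; σ²_F = ((15−13)/6)² = 0.111

Forward pass:
ES_A = 0; EF_A = 2
ES_B = 0; EF_B = 7
ES_C = 0; EF_C = 14
ES_D = 7; EF_D = 7+5 = 12
ES_E = max(EF_A=2, EF_B=7) = 7; EF_E = 7+6 = 13
ES_F = max(EF_A=2, EF_C=14, EF_D=12, EF_E=13) = 14; EF_F = 14+14 = 28
Expected project duration μ = 28 weeks. Critical path: C → F.

Variance along critical path = 7.111 + 0.111 = 7.222; σ = √7.222 = 2.687 weeks.
Z = (23 − 28) / 2.687 = -1.861
P(T ≤ 23) = Φ(-1.861) ≈ 0.031

0.031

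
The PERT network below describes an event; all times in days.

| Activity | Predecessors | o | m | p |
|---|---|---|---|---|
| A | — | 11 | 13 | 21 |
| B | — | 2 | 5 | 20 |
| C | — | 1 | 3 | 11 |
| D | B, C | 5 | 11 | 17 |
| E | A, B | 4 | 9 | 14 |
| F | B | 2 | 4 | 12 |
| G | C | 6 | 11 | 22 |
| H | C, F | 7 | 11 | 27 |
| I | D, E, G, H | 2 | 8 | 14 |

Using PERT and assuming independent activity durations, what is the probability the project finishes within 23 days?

0.027

te_A = (11 + 4·13 + 21)/6 = 84/6 = 14; σ²_A = ((21−11)/6)² = 2.778
te_B = (2 + 4·5 + 20)/6 = 42/6 = 7; σ²_B = ((20−2)/6)² = 9.000
te_C = (1 + 4·3 + 11)/6 = 24/6 = 4; σ²_C = ((11−1)/6)² = 2.778
te_D = (5 + 4·11 + 17)/6 = 66/6 = 11; σ²_D = ((17−5)/6)² = 4.000
te_E = (4 + 4·9 + 14)/6 = 54/6 = 9; σ²_E = ((14−4)/6)² = 2.778
te_F = (2 + 4·4 + 12)/6 = 30/6 = 5; σ²_F = ((12−2)/6)² = 2.778
te_G = (6 + 4·11 + 22)/6 = 72/6 = 12; σ²_G = ((22−6)/6)² = 7.111
te_H = (7 + 4·11 + 27)/6 = 78/6 = 13; σ²_H = ((27−7)/6)² = 11.111
te_I = (2 + 4·8 + 14)/6 = 48/6 = 8; σ²_I = ((14−2)/6)² = 4.000

Forward pass:
ES_A = 0; EF_A = 14
ES_B = 0; EF_B = 7
ES_C = 0; EF_C = 4
ES_D = max(EF_B=7, EF_C=4) = 7; EF_D = 7+11 = 18
ES_E = max(EF_A=14, EF_B=7) = 14; EF_E = 14+9 = 23
ES_F = 7; EF_F = 7+5 = 12
ES_G = 4; EF_G = 4+12 = 16
ES_H = max(EF_C=4, EF_F=12) = 12; EF_H = 12+13 = 25
ES_I = max(EF_D=18, EF_E=23, EF_G=16, EF_H=25) = 25; EF_I = 25+8 = 33
Expected project duration μ = 33 days. Critical path: B → F → H → I.

Variance along critical path = 9.000 + 2.778 + 11.111 + 4.000 = 26.889; σ = √26.889 = 5.185 days.
Z = (23 − 33) / 5.185 = -1.928
P(T ≤ 23) = Φ(-1.928) ≈ 0.027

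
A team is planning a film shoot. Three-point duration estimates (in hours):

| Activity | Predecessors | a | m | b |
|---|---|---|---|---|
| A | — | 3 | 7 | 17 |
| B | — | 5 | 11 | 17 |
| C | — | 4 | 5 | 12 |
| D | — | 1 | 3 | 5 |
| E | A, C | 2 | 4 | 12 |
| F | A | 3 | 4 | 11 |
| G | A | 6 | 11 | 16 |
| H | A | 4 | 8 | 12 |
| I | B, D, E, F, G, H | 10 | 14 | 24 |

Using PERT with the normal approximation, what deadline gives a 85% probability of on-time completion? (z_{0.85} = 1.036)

te_A = (3 + 4·7 + 17)/6 = 48/6 = 8; σ²_A = ((17−3)/6)² = 5.444
te_B = (5 + 4·11 + 17)/6 = 66/6 = 11; σ²_B = ((17−5)/6)² = 4.000
te_C = (4 + 4·5 + 12)/6 = 36/6 = 6; σ²_C = ((12−4)/6)² = 1.778
te_D = (1 + 4·3 + 5)/6 = 18/6 = 3; σ²_D = ((5−1)/6)² = 0.444
te_E = (2 + 4·4 + 12)/6 = 30/6 = 5; σ²_E = ((12−2)/6)² = 2.778
te_F = (3 + 4·4 + 11)/6 = 30/6 = 5; σ²_F = ((11−3)/6)² = 1.778
te_G = (6 + 4·11 + 16)/6 = 66/6 = 11; σ²_G = ((16−6)/6)² = 2.778
te_H = (4 + 4·8 + 12)/6 = 48/6 = 8; σ²_H = ((12−4)/6)² = 1.778
te_I = (10 + 4·14 + 24)/6 = 90/6 = 15; σ²_I = ((24−10)/6)² = 5.444

Forward pass:
ES_A = 0; EF_A = 8
ES_B = 0; EF_B = 11
ES_C = 0; EF_C = 6
ES_D = 0; EF_D = 3
ES_E = max(EF_A=8, EF_C=6) = 8; EF_E = 8+5 = 13
ES_F = 8; EF_F = 8+5 = 13
ES_G = 8; EF_G = 8+11 = 19
ES_H = 8; EF_H = 8+8 = 16
ES_I = max(EF_B=11, EF_D=3, EF_E=13, EF_F=13, EF_G=19, EF_H=16) = 19; EF_I = 19+15 = 34
Expected project duration μ = 34 hours. Critical path: A → G → I.

Variance along critical path = 5.444 + 2.778 + 5.444 = 13.667; σ = 3.697 hours.
D = μ + z·σ = 34 + 1.036·3.697 = 37.8 hours

37.8 hours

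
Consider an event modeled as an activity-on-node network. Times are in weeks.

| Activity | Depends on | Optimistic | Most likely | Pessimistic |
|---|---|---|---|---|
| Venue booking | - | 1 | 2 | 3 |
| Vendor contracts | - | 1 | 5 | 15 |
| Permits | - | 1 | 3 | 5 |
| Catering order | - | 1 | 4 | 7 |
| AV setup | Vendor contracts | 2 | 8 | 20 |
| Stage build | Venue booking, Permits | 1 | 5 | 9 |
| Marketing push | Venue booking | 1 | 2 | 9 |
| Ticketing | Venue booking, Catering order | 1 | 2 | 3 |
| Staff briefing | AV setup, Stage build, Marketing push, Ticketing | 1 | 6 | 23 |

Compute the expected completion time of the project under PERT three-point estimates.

te_Venue booking = (1 + 4·2 + 3)/6 = 12/6 = 2
te_Vendor contracts = (1 + 4·5 + 15)/6 = 36/6 = 6
te_Permits = (1 + 4·3 + 5)/6 = 18/6 = 3
te_Catering order = (1 + 4·4 + 7)/6 = 24/6 = 4
te_AV setup = (2 + 4·8 + 20)/6 = 54/6 = 9
te_Stage build = (1 + 4·5 + 9)/6 = 30/6 = 5
te_Marketing push = (1 + 4·2 + 9)/6 = 18/6 = 3
te_Ticketing = (1 + 4·2 + 3)/6 = 12/6 = 2
te_Staff briefing = (1 + 4·6 + 23)/6 = 48/6 = 8

Forward pass:
ES_Venue booking = 0; EF_Venue booking = 2
ES_Vendor contracts = 0; EF_Vendor contracts = 6
ES_Permits = 0; EF_Permits = 3
ES_Catering order = 0; EF_Catering order = 4
ES_AV setup = 6; EF_AV setup = 6+9 = 15
ES_Stage build = max(EF_Venue booking=2, EF_Permits=3) = 3; EF_Stage build = 3+5 = 8
ES_Marketing push = 2; EF_Marketing push = 2+3 = 5
ES_Ticketing = max(EF_Venue booking=2, EF_Catering order=4) = 4; EF_Ticketing = 4+2 = 6
ES_Staff briefing = max(EF_AV setup=15, EF_Stage build=8, EF_Marketing push=5, EF_Ticketing=6) = 15; EF_Staff briefing = 15+8 = 23
Expected project duration μ = 23 weeks. Critical path: Vendor contracts → AV setup → Staff briefing.

23 weeks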